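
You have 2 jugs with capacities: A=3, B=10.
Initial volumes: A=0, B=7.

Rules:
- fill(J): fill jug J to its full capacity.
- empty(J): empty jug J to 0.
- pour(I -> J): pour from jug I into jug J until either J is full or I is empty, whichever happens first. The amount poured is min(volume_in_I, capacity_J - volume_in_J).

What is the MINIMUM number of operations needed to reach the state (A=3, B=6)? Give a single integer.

Answer: 6

Derivation:
BFS from (A=0, B=7). One shortest path:
  1. fill(A) -> (A=3 B=7)
  2. empty(B) -> (A=3 B=0)
  3. pour(A -> B) -> (A=0 B=3)
  4. fill(A) -> (A=3 B=3)
  5. pour(A -> B) -> (A=0 B=6)
  6. fill(A) -> (A=3 B=6)
Reached target in 6 moves.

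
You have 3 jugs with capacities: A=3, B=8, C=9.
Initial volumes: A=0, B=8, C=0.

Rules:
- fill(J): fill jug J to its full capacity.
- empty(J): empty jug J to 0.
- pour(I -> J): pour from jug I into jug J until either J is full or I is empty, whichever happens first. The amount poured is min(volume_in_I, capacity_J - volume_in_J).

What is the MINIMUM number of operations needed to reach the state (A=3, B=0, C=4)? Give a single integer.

Answer: 6

Derivation:
BFS from (A=0, B=8, C=0). One shortest path:
  1. pour(B -> A) -> (A=3 B=5 C=0)
  2. pour(B -> C) -> (A=3 B=0 C=5)
  3. fill(B) -> (A=3 B=8 C=5)
  4. pour(B -> C) -> (A=3 B=4 C=9)
  5. empty(C) -> (A=3 B=4 C=0)
  6. pour(B -> C) -> (A=3 B=0 C=4)
Reached target in 6 moves.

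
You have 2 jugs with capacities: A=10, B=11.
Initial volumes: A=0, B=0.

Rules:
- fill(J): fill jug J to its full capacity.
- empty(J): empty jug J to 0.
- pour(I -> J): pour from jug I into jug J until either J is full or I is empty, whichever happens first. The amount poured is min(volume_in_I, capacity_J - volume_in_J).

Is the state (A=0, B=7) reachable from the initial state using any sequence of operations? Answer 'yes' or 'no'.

Answer: yes

Derivation:
BFS from (A=0, B=0):
  1. fill(A) -> (A=10 B=0)
  2. pour(A -> B) -> (A=0 B=10)
  3. fill(A) -> (A=10 B=10)
  4. pour(A -> B) -> (A=9 B=11)
  5. empty(B) -> (A=9 B=0)
  6. pour(A -> B) -> (A=0 B=9)
  7. fill(A) -> (A=10 B=9)
  8. pour(A -> B) -> (A=8 B=11)
  9. empty(B) -> (A=8 B=0)
  10. pour(A -> B) -> (A=0 B=8)
  11. fill(A) -> (A=10 B=8)
  12. pour(A -> B) -> (A=7 B=11)
  13. empty(B) -> (A=7 B=0)
  14. pour(A -> B) -> (A=0 B=7)
Target reached → yes.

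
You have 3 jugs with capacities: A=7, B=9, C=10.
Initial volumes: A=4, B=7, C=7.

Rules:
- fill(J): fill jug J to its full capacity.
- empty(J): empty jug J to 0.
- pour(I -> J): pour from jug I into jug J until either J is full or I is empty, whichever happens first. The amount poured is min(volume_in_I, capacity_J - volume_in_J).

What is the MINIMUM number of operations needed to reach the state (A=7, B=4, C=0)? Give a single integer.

Answer: 2

Derivation:
BFS from (A=4, B=7, C=7). One shortest path:
  1. empty(C) -> (A=4 B=7 C=0)
  2. pour(B -> A) -> (A=7 B=4 C=0)
Reached target in 2 moves.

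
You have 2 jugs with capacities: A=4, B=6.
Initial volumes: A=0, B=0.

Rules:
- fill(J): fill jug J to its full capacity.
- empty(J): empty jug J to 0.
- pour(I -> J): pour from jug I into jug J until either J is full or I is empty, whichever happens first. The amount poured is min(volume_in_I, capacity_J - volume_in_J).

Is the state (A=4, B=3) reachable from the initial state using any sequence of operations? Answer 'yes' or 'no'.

BFS explored all 10 reachable states.
Reachable set includes: (0,0), (0,2), (0,4), (0,6), (2,0), (2,6), (4,0), (4,2), (4,4), (4,6)
Target (A=4, B=3) not in reachable set → no.

Answer: no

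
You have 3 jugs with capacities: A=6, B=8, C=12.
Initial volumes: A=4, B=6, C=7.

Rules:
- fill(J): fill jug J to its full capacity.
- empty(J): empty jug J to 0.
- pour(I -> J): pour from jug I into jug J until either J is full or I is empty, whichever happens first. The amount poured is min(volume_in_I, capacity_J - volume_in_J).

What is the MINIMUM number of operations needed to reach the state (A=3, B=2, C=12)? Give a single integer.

BFS from (A=4, B=6, C=7). One shortest path:
  1. pour(A -> B) -> (A=2 B=8 C=7)
  2. pour(A -> C) -> (A=0 B=8 C=9)
  3. pour(B -> A) -> (A=6 B=2 C=9)
  4. pour(A -> C) -> (A=3 B=2 C=12)
Reached target in 4 moves.

Answer: 4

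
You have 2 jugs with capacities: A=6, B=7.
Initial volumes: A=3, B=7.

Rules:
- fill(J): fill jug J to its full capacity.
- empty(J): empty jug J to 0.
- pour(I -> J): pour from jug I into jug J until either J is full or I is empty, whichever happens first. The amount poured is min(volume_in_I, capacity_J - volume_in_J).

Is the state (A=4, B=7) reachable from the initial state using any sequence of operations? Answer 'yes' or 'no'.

BFS from (A=3, B=7):
  1. pour(B -> A) -> (A=6 B=4)
  2. empty(A) -> (A=0 B=4)
  3. pour(B -> A) -> (A=4 B=0)
  4. fill(B) -> (A=4 B=7)
Target reached → yes.

Answer: yes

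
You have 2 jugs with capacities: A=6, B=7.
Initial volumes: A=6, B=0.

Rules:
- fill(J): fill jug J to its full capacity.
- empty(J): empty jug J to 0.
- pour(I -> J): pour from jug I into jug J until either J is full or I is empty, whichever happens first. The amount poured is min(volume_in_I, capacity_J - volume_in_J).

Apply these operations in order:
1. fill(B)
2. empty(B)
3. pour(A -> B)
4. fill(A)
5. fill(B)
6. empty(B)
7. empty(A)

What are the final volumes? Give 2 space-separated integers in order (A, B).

Step 1: fill(B) -> (A=6 B=7)
Step 2: empty(B) -> (A=6 B=0)
Step 3: pour(A -> B) -> (A=0 B=6)
Step 4: fill(A) -> (A=6 B=6)
Step 5: fill(B) -> (A=6 B=7)
Step 6: empty(B) -> (A=6 B=0)
Step 7: empty(A) -> (A=0 B=0)

Answer: 0 0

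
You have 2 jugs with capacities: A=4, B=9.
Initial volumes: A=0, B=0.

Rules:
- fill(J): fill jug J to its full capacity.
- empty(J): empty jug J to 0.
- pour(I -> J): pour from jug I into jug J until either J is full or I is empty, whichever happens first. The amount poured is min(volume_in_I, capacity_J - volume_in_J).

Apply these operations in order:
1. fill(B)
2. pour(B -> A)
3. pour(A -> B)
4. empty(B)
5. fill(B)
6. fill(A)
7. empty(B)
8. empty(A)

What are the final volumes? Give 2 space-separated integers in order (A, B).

Answer: 0 0

Derivation:
Step 1: fill(B) -> (A=0 B=9)
Step 2: pour(B -> A) -> (A=4 B=5)
Step 3: pour(A -> B) -> (A=0 B=9)
Step 4: empty(B) -> (A=0 B=0)
Step 5: fill(B) -> (A=0 B=9)
Step 6: fill(A) -> (A=4 B=9)
Step 7: empty(B) -> (A=4 B=0)
Step 8: empty(A) -> (A=0 B=0)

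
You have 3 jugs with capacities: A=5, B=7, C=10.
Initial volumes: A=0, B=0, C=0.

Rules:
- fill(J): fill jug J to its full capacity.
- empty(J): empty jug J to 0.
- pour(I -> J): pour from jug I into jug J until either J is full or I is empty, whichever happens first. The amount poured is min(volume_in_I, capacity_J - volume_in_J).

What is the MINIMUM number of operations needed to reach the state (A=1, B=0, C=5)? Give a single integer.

BFS from (A=0, B=0, C=0). One shortest path:
  1. fill(C) -> (A=0 B=0 C=10)
  2. pour(C -> B) -> (A=0 B=7 C=3)
  3. empty(B) -> (A=0 B=0 C=3)
  4. pour(C -> B) -> (A=0 B=3 C=0)
  5. fill(C) -> (A=0 B=3 C=10)
  6. pour(C -> A) -> (A=5 B=3 C=5)
  7. pour(A -> B) -> (A=1 B=7 C=5)
  8. empty(B) -> (A=1 B=0 C=5)
Reached target in 8 moves.

Answer: 8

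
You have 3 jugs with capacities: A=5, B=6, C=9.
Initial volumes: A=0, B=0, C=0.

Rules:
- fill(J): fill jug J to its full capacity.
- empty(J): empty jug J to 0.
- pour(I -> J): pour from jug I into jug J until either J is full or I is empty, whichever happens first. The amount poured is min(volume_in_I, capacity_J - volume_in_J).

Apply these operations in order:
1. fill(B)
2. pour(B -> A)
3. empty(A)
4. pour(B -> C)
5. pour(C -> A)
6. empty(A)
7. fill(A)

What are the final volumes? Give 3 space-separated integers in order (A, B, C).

Step 1: fill(B) -> (A=0 B=6 C=0)
Step 2: pour(B -> A) -> (A=5 B=1 C=0)
Step 3: empty(A) -> (A=0 B=1 C=0)
Step 4: pour(B -> C) -> (A=0 B=0 C=1)
Step 5: pour(C -> A) -> (A=1 B=0 C=0)
Step 6: empty(A) -> (A=0 B=0 C=0)
Step 7: fill(A) -> (A=5 B=0 C=0)

Answer: 5 0 0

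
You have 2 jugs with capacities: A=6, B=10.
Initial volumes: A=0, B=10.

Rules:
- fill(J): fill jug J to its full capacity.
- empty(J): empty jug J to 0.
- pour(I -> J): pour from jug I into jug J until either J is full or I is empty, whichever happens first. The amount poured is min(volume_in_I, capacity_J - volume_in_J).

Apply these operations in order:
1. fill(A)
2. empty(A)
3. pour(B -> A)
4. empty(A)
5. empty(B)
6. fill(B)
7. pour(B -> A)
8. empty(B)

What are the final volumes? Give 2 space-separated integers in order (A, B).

Answer: 6 0

Derivation:
Step 1: fill(A) -> (A=6 B=10)
Step 2: empty(A) -> (A=0 B=10)
Step 3: pour(B -> A) -> (A=6 B=4)
Step 4: empty(A) -> (A=0 B=4)
Step 5: empty(B) -> (A=0 B=0)
Step 6: fill(B) -> (A=0 B=10)
Step 7: pour(B -> A) -> (A=6 B=4)
Step 8: empty(B) -> (A=6 B=0)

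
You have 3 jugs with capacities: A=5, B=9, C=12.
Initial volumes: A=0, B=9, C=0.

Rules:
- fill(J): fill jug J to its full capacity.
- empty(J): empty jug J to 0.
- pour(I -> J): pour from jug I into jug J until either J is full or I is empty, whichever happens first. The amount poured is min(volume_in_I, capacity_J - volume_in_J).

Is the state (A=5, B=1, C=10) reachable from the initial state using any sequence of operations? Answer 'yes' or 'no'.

BFS from (A=0, B=9, C=0):
  1. fill(A) -> (A=5 B=9 C=0)
  2. pour(B -> C) -> (A=5 B=0 C=9)
  3. fill(B) -> (A=5 B=9 C=9)
  4. pour(B -> C) -> (A=5 B=6 C=12)
  5. empty(C) -> (A=5 B=6 C=0)
  6. pour(A -> C) -> (A=0 B=6 C=5)
  7. fill(A) -> (A=5 B=6 C=5)
  8. pour(A -> C) -> (A=0 B=6 C=10)
  9. pour(B -> A) -> (A=5 B=1 C=10)
Target reached → yes.

Answer: yes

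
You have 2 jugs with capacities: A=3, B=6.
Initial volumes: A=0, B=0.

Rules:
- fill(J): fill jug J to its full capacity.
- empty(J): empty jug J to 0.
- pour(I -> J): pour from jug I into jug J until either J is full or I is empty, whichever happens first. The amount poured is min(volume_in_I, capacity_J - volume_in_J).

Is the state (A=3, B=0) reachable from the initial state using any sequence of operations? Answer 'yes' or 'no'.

BFS from (A=0, B=0):
  1. fill(A) -> (A=3 B=0)
Target reached → yes.

Answer: yes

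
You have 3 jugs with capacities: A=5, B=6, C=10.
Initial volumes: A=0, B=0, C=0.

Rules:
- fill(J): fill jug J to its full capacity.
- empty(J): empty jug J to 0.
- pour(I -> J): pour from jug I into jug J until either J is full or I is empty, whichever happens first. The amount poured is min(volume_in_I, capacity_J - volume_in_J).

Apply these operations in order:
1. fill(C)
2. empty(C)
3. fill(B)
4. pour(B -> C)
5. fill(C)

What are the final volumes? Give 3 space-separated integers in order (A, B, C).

Answer: 0 0 10

Derivation:
Step 1: fill(C) -> (A=0 B=0 C=10)
Step 2: empty(C) -> (A=0 B=0 C=0)
Step 3: fill(B) -> (A=0 B=6 C=0)
Step 4: pour(B -> C) -> (A=0 B=0 C=6)
Step 5: fill(C) -> (A=0 B=0 C=10)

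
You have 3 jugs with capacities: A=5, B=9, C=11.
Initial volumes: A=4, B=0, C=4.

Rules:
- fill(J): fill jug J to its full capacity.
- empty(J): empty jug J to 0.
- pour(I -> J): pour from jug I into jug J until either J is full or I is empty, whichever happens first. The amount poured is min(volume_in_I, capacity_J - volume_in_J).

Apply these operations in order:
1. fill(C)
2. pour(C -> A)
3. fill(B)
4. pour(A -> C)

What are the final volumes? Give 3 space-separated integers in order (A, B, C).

Step 1: fill(C) -> (A=4 B=0 C=11)
Step 2: pour(C -> A) -> (A=5 B=0 C=10)
Step 3: fill(B) -> (A=5 B=9 C=10)
Step 4: pour(A -> C) -> (A=4 B=9 C=11)

Answer: 4 9 11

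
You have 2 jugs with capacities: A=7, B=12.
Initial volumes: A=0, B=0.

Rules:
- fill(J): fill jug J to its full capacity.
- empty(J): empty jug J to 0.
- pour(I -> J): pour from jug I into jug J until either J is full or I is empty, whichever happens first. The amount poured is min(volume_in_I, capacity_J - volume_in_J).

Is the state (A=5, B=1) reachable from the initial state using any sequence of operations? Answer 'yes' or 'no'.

Answer: no

Derivation:
BFS explored all 38 reachable states.
Reachable set includes: (0,0), (0,1), (0,2), (0,3), (0,4), (0,5), (0,6), (0,7), (0,8), (0,9), (0,10), (0,11) ...
Target (A=5, B=1) not in reachable set → no.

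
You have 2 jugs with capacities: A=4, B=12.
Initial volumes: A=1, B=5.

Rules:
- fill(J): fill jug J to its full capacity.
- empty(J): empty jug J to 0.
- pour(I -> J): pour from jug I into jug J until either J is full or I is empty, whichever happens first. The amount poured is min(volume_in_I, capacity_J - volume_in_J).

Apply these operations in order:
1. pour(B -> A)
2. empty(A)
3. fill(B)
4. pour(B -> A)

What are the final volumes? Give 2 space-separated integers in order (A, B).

Step 1: pour(B -> A) -> (A=4 B=2)
Step 2: empty(A) -> (A=0 B=2)
Step 3: fill(B) -> (A=0 B=12)
Step 4: pour(B -> A) -> (A=4 B=8)

Answer: 4 8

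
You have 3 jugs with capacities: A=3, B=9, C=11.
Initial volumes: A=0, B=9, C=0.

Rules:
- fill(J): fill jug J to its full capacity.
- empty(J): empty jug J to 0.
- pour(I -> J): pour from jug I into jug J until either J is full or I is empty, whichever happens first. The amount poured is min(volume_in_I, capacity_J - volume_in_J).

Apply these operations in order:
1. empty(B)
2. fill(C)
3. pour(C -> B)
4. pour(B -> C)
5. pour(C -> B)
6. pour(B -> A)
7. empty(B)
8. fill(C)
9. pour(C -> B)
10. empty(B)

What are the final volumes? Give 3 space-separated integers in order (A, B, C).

Answer: 3 0 2

Derivation:
Step 1: empty(B) -> (A=0 B=0 C=0)
Step 2: fill(C) -> (A=0 B=0 C=11)
Step 3: pour(C -> B) -> (A=0 B=9 C=2)
Step 4: pour(B -> C) -> (A=0 B=0 C=11)
Step 5: pour(C -> B) -> (A=0 B=9 C=2)
Step 6: pour(B -> A) -> (A=3 B=6 C=2)
Step 7: empty(B) -> (A=3 B=0 C=2)
Step 8: fill(C) -> (A=3 B=0 C=11)
Step 9: pour(C -> B) -> (A=3 B=9 C=2)
Step 10: empty(B) -> (A=3 B=0 C=2)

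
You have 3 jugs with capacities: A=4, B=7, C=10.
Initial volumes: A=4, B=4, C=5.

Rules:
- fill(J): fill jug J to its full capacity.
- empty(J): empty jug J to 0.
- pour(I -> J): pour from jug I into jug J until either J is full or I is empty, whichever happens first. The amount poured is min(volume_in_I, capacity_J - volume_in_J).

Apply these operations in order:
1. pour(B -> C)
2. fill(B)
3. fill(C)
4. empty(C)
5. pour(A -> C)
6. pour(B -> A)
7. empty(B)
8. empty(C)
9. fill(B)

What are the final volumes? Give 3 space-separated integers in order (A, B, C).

Answer: 4 7 0

Derivation:
Step 1: pour(B -> C) -> (A=4 B=0 C=9)
Step 2: fill(B) -> (A=4 B=7 C=9)
Step 3: fill(C) -> (A=4 B=7 C=10)
Step 4: empty(C) -> (A=4 B=7 C=0)
Step 5: pour(A -> C) -> (A=0 B=7 C=4)
Step 6: pour(B -> A) -> (A=4 B=3 C=4)
Step 7: empty(B) -> (A=4 B=0 C=4)
Step 8: empty(C) -> (A=4 B=0 C=0)
Step 9: fill(B) -> (A=4 B=7 C=0)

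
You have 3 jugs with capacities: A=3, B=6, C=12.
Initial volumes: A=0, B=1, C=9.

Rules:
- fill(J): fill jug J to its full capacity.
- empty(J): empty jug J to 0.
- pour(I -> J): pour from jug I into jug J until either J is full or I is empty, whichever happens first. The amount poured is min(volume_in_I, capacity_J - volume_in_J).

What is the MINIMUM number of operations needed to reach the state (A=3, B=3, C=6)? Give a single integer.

BFS from (A=0, B=1, C=9). One shortest path:
  1. fill(A) -> (A=3 B=1 C=9)
  2. empty(B) -> (A=3 B=0 C=9)
  3. pour(A -> B) -> (A=0 B=3 C=9)
  4. pour(C -> A) -> (A=3 B=3 C=6)
Reached target in 4 moves.

Answer: 4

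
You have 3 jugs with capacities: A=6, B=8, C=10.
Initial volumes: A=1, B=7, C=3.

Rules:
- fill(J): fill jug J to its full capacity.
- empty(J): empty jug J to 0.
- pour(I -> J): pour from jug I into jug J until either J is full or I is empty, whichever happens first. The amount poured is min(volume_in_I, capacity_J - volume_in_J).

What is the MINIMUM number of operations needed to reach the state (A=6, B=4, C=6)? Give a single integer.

BFS from (A=1, B=7, C=3). One shortest path:
  1. empty(A) -> (A=0 B=7 C=3)
  2. pour(B -> A) -> (A=6 B=1 C=3)
  3. pour(C -> B) -> (A=6 B=4 C=0)
  4. pour(A -> C) -> (A=0 B=4 C=6)
  5. fill(A) -> (A=6 B=4 C=6)
Reached target in 5 moves.

Answer: 5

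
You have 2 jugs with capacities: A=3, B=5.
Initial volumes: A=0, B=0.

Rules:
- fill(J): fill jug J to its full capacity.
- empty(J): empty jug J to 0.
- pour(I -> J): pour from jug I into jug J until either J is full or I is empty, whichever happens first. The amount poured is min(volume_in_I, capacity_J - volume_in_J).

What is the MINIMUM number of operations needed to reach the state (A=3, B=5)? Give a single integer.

BFS from (A=0, B=0). One shortest path:
  1. fill(A) -> (A=3 B=0)
  2. fill(B) -> (A=3 B=5)
Reached target in 2 moves.

Answer: 2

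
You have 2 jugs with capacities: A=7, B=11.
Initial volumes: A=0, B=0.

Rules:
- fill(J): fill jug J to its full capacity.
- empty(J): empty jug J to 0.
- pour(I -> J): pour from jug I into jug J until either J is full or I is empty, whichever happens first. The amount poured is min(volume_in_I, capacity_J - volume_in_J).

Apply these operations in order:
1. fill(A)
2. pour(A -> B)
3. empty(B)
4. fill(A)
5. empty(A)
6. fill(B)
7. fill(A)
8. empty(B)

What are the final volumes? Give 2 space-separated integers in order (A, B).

Answer: 7 0

Derivation:
Step 1: fill(A) -> (A=7 B=0)
Step 2: pour(A -> B) -> (A=0 B=7)
Step 3: empty(B) -> (A=0 B=0)
Step 4: fill(A) -> (A=7 B=0)
Step 5: empty(A) -> (A=0 B=0)
Step 6: fill(B) -> (A=0 B=11)
Step 7: fill(A) -> (A=7 B=11)
Step 8: empty(B) -> (A=7 B=0)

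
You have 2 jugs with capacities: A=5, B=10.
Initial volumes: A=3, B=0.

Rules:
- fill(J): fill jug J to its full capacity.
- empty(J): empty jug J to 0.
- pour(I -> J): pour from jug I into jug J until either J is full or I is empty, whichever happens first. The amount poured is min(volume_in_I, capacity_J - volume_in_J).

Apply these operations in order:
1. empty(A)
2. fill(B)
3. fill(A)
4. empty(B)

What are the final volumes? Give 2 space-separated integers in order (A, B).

Step 1: empty(A) -> (A=0 B=0)
Step 2: fill(B) -> (A=0 B=10)
Step 3: fill(A) -> (A=5 B=10)
Step 4: empty(B) -> (A=5 B=0)

Answer: 5 0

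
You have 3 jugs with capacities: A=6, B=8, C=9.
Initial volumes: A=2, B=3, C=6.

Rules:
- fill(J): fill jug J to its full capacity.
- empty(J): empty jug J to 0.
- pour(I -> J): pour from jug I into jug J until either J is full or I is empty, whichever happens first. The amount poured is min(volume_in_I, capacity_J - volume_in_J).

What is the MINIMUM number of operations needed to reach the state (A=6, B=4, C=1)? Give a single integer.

Answer: 2

Derivation:
BFS from (A=2, B=3, C=6). One shortest path:
  1. pour(C -> B) -> (A=2 B=8 C=1)
  2. pour(B -> A) -> (A=6 B=4 C=1)
Reached target in 2 moves.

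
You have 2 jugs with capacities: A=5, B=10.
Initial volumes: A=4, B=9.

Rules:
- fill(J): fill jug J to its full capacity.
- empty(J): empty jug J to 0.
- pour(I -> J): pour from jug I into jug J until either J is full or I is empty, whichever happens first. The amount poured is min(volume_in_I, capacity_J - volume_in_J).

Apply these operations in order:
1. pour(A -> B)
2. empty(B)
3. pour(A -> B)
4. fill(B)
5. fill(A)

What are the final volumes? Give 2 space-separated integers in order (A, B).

Step 1: pour(A -> B) -> (A=3 B=10)
Step 2: empty(B) -> (A=3 B=0)
Step 3: pour(A -> B) -> (A=0 B=3)
Step 4: fill(B) -> (A=0 B=10)
Step 5: fill(A) -> (A=5 B=10)

Answer: 5 10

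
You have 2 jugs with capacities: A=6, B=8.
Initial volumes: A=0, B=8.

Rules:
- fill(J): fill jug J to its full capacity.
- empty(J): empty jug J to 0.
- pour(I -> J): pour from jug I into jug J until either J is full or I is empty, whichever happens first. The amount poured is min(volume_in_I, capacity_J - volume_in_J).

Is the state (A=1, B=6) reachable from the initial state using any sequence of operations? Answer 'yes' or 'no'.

BFS explored all 14 reachable states.
Reachable set includes: (0,0), (0,2), (0,4), (0,6), (0,8), (2,0), (2,8), (4,0), (4,8), (6,0), (6,2), (6,4) ...
Target (A=1, B=6) not in reachable set → no.

Answer: no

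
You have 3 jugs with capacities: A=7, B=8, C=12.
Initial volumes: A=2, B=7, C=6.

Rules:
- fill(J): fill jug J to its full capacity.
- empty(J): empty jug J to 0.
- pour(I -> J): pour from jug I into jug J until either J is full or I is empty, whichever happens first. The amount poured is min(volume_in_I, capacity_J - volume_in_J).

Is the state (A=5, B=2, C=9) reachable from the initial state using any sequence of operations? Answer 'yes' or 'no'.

BFS explored all 475 reachable states.
Reachable set includes: (0,0,0), (0,0,1), (0,0,2), (0,0,3), (0,0,4), (0,0,5), (0,0,6), (0,0,7), (0,0,8), (0,0,9), (0,0,10), (0,0,11) ...
Target (A=5, B=2, C=9) not in reachable set → no.

Answer: no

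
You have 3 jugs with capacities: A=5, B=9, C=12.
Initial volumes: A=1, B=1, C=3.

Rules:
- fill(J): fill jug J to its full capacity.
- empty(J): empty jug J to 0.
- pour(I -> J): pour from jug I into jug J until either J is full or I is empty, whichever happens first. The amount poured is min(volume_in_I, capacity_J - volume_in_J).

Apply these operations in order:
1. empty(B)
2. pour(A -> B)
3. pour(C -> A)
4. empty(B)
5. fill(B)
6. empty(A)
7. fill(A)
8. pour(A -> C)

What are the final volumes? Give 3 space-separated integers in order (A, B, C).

Step 1: empty(B) -> (A=1 B=0 C=3)
Step 2: pour(A -> B) -> (A=0 B=1 C=3)
Step 3: pour(C -> A) -> (A=3 B=1 C=0)
Step 4: empty(B) -> (A=3 B=0 C=0)
Step 5: fill(B) -> (A=3 B=9 C=0)
Step 6: empty(A) -> (A=0 B=9 C=0)
Step 7: fill(A) -> (A=5 B=9 C=0)
Step 8: pour(A -> C) -> (A=0 B=9 C=5)

Answer: 0 9 5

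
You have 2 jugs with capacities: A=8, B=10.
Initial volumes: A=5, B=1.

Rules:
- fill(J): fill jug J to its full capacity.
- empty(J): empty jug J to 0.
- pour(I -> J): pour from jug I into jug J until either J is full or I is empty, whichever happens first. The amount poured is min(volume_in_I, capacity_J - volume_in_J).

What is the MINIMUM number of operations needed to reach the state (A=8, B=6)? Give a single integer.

Answer: 2

Derivation:
BFS from (A=5, B=1). One shortest path:
  1. pour(A -> B) -> (A=0 B=6)
  2. fill(A) -> (A=8 B=6)
Reached target in 2 moves.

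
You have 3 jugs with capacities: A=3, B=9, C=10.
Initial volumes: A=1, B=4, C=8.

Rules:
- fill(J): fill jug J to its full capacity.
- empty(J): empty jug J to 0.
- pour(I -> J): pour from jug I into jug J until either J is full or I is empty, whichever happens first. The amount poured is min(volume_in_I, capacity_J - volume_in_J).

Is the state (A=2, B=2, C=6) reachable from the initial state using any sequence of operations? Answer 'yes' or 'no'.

BFS explored all 297 reachable states.
Reachable set includes: (0,0,0), (0,0,1), (0,0,2), (0,0,3), (0,0,4), (0,0,5), (0,0,6), (0,0,7), (0,0,8), (0,0,9), (0,0,10), (0,1,0) ...
Target (A=2, B=2, C=6) not in reachable set → no.

Answer: no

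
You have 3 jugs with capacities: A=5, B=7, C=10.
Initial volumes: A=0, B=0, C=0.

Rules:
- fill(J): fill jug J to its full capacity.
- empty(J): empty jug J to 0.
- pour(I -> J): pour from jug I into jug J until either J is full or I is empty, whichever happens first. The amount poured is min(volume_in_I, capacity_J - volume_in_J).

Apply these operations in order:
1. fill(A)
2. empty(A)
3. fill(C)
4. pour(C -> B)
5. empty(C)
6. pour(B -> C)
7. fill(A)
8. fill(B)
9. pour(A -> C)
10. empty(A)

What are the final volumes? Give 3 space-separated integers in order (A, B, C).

Answer: 0 7 10

Derivation:
Step 1: fill(A) -> (A=5 B=0 C=0)
Step 2: empty(A) -> (A=0 B=0 C=0)
Step 3: fill(C) -> (A=0 B=0 C=10)
Step 4: pour(C -> B) -> (A=0 B=7 C=3)
Step 5: empty(C) -> (A=0 B=7 C=0)
Step 6: pour(B -> C) -> (A=0 B=0 C=7)
Step 7: fill(A) -> (A=5 B=0 C=7)
Step 8: fill(B) -> (A=5 B=7 C=7)
Step 9: pour(A -> C) -> (A=2 B=7 C=10)
Step 10: empty(A) -> (A=0 B=7 C=10)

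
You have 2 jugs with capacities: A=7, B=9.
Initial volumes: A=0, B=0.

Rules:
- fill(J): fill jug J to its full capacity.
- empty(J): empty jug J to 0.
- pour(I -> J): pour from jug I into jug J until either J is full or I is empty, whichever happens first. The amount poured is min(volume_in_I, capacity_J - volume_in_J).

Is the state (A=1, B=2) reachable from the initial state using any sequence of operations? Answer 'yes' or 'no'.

BFS explored all 32 reachable states.
Reachable set includes: (0,0), (0,1), (0,2), (0,3), (0,4), (0,5), (0,6), (0,7), (0,8), (0,9), (1,0), (1,9) ...
Target (A=1, B=2) not in reachable set → no.

Answer: no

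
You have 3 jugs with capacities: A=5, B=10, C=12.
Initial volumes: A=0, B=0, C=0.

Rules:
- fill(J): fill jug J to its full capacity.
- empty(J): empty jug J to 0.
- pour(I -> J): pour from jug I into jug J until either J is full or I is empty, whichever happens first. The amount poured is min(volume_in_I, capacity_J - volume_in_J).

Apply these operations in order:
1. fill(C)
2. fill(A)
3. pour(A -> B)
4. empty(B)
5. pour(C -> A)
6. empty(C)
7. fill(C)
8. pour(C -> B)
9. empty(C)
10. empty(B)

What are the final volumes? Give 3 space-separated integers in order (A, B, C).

Answer: 5 0 0

Derivation:
Step 1: fill(C) -> (A=0 B=0 C=12)
Step 2: fill(A) -> (A=5 B=0 C=12)
Step 3: pour(A -> B) -> (A=0 B=5 C=12)
Step 4: empty(B) -> (A=0 B=0 C=12)
Step 5: pour(C -> A) -> (A=5 B=0 C=7)
Step 6: empty(C) -> (A=5 B=0 C=0)
Step 7: fill(C) -> (A=5 B=0 C=12)
Step 8: pour(C -> B) -> (A=5 B=10 C=2)
Step 9: empty(C) -> (A=5 B=10 C=0)
Step 10: empty(B) -> (A=5 B=0 C=0)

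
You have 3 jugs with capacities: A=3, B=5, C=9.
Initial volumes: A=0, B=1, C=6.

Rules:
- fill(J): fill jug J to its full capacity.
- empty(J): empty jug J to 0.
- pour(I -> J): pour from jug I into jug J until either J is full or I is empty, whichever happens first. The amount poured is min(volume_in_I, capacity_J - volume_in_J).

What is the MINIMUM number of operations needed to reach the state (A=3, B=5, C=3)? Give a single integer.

Answer: 2

Derivation:
BFS from (A=0, B=1, C=6). One shortest path:
  1. fill(B) -> (A=0 B=5 C=6)
  2. pour(C -> A) -> (A=3 B=5 C=3)
Reached target in 2 moves.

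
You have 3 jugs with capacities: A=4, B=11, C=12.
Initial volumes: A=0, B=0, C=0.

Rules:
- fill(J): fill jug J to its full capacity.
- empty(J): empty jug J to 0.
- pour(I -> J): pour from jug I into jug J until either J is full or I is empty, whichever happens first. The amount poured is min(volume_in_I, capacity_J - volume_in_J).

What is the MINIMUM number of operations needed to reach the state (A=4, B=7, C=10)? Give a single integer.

BFS from (A=0, B=0, C=0). One shortest path:
  1. fill(B) -> (A=0 B=11 C=0)
  2. pour(B -> C) -> (A=0 B=0 C=11)
  3. fill(B) -> (A=0 B=11 C=11)
  4. pour(B -> C) -> (A=0 B=10 C=12)
  5. empty(C) -> (A=0 B=10 C=0)
  6. pour(B -> C) -> (A=0 B=0 C=10)
  7. fill(B) -> (A=0 B=11 C=10)
  8. pour(B -> A) -> (A=4 B=7 C=10)
Reached target in 8 moves.

Answer: 8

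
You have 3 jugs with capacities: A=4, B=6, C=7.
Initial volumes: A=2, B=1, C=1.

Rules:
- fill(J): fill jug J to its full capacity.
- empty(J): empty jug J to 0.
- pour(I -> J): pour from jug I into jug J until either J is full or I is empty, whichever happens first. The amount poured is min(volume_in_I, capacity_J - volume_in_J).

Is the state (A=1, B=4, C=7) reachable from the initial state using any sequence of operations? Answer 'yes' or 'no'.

Answer: yes

Derivation:
BFS from (A=2, B=1, C=1):
  1. fill(A) -> (A=4 B=1 C=1)
  2. empty(B) -> (A=4 B=0 C=1)
  3. pour(A -> B) -> (A=0 B=4 C=1)
  4. pour(C -> A) -> (A=1 B=4 C=0)
  5. fill(C) -> (A=1 B=4 C=7)
Target reached → yes.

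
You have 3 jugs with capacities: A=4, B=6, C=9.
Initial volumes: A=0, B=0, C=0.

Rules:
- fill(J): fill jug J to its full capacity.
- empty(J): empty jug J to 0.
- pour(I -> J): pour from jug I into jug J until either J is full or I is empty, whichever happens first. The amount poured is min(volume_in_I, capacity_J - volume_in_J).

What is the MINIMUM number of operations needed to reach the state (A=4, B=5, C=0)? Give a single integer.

BFS from (A=0, B=0, C=0). One shortest path:
  1. fill(C) -> (A=0 B=0 C=9)
  2. pour(C -> A) -> (A=4 B=0 C=5)
  3. pour(C -> B) -> (A=4 B=5 C=0)
Reached target in 3 moves.

Answer: 3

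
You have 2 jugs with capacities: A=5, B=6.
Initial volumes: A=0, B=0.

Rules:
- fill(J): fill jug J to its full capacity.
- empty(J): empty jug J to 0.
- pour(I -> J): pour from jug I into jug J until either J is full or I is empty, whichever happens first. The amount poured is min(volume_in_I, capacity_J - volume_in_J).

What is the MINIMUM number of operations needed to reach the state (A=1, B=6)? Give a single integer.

BFS from (A=0, B=0). One shortest path:
  1. fill(B) -> (A=0 B=6)
  2. pour(B -> A) -> (A=5 B=1)
  3. empty(A) -> (A=0 B=1)
  4. pour(B -> A) -> (A=1 B=0)
  5. fill(B) -> (A=1 B=6)
Reached target in 5 moves.

Answer: 5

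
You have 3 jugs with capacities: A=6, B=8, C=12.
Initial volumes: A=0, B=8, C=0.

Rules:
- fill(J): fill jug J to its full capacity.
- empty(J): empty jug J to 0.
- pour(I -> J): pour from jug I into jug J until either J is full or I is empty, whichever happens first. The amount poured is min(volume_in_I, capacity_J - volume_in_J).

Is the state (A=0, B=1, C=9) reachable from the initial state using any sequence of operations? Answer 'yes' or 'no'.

Answer: no

Derivation:
BFS explored all 110 reachable states.
Reachable set includes: (0,0,0), (0,0,2), (0,0,4), (0,0,6), (0,0,8), (0,0,10), (0,0,12), (0,2,0), (0,2,2), (0,2,4), (0,2,6), (0,2,8) ...
Target (A=0, B=1, C=9) not in reachable set → no.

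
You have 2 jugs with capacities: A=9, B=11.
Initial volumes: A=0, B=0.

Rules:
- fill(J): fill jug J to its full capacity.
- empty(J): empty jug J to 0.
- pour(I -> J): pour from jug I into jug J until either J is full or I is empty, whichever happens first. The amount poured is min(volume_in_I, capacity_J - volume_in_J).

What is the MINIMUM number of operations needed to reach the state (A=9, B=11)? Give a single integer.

Answer: 2

Derivation:
BFS from (A=0, B=0). One shortest path:
  1. fill(A) -> (A=9 B=0)
  2. fill(B) -> (A=9 B=11)
Reached target in 2 moves.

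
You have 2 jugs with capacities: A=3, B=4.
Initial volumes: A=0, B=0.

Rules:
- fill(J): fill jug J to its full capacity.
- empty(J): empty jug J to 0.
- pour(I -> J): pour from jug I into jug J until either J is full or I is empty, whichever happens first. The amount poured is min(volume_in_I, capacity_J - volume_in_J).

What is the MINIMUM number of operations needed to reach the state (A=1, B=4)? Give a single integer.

BFS from (A=0, B=0). One shortest path:
  1. fill(B) -> (A=0 B=4)
  2. pour(B -> A) -> (A=3 B=1)
  3. empty(A) -> (A=0 B=1)
  4. pour(B -> A) -> (A=1 B=0)
  5. fill(B) -> (A=1 B=4)
Reached target in 5 moves.

Answer: 5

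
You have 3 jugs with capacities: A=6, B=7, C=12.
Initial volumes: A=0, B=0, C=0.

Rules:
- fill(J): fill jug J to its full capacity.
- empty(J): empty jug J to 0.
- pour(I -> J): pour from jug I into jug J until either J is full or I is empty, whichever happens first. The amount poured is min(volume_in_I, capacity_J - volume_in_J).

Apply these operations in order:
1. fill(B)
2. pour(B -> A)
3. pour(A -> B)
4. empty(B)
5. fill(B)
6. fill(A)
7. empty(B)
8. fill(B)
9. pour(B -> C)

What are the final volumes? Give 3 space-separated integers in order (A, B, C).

Answer: 6 0 7

Derivation:
Step 1: fill(B) -> (A=0 B=7 C=0)
Step 2: pour(B -> A) -> (A=6 B=1 C=0)
Step 3: pour(A -> B) -> (A=0 B=7 C=0)
Step 4: empty(B) -> (A=0 B=0 C=0)
Step 5: fill(B) -> (A=0 B=7 C=0)
Step 6: fill(A) -> (A=6 B=7 C=0)
Step 7: empty(B) -> (A=6 B=0 C=0)
Step 8: fill(B) -> (A=6 B=7 C=0)
Step 9: pour(B -> C) -> (A=6 B=0 C=7)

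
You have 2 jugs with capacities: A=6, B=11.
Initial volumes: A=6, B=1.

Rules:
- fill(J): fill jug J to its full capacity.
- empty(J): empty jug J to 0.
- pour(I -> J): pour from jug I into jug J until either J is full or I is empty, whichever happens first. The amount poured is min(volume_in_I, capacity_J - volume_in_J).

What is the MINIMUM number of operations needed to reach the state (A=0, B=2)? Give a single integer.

BFS from (A=6, B=1). One shortest path:
  1. pour(A -> B) -> (A=0 B=7)
  2. fill(A) -> (A=6 B=7)
  3. pour(A -> B) -> (A=2 B=11)
  4. empty(B) -> (A=2 B=0)
  5. pour(A -> B) -> (A=0 B=2)
Reached target in 5 moves.

Answer: 5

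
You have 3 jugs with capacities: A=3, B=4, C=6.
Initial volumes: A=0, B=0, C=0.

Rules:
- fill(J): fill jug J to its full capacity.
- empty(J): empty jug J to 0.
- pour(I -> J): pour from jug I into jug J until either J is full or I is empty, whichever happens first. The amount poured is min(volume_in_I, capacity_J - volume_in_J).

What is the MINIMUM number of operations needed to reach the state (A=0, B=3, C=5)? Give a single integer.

Answer: 6

Derivation:
BFS from (A=0, B=0, C=0). One shortest path:
  1. fill(B) -> (A=0 B=4 C=0)
  2. pour(B -> A) -> (A=3 B=1 C=0)
  3. pour(B -> C) -> (A=3 B=0 C=1)
  4. fill(B) -> (A=3 B=4 C=1)
  5. pour(B -> C) -> (A=3 B=0 C=5)
  6. pour(A -> B) -> (A=0 B=3 C=5)
Reached target in 6 moves.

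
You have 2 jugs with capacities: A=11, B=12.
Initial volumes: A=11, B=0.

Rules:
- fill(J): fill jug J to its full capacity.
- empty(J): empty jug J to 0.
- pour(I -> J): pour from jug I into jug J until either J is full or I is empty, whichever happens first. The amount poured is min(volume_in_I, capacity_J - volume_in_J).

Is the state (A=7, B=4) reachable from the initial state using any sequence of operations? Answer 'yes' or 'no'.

BFS explored all 46 reachable states.
Reachable set includes: (0,0), (0,1), (0,2), (0,3), (0,4), (0,5), (0,6), (0,7), (0,8), (0,9), (0,10), (0,11) ...
Target (A=7, B=4) not in reachable set → no.

Answer: no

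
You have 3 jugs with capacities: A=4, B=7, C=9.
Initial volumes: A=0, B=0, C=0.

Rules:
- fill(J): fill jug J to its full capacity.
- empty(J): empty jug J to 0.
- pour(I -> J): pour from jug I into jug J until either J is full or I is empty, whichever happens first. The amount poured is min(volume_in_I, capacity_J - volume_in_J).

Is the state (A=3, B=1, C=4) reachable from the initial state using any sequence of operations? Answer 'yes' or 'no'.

BFS explored all 256 reachable states.
Reachable set includes: (0,0,0), (0,0,1), (0,0,2), (0,0,3), (0,0,4), (0,0,5), (0,0,6), (0,0,7), (0,0,8), (0,0,9), (0,1,0), (0,1,1) ...
Target (A=3, B=1, C=4) not in reachable set → no.

Answer: no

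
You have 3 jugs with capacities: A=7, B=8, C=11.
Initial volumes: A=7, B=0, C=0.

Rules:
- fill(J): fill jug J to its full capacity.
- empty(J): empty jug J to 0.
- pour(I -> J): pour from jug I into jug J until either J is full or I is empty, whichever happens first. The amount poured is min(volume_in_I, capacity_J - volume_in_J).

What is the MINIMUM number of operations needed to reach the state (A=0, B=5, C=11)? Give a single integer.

BFS from (A=7, B=0, C=0). One shortest path:
  1. empty(A) -> (A=0 B=0 C=0)
  2. fill(B) -> (A=0 B=8 C=0)
  3. pour(B -> C) -> (A=0 B=0 C=8)
  4. fill(B) -> (A=0 B=8 C=8)
  5. pour(B -> C) -> (A=0 B=5 C=11)
Reached target in 5 moves.

Answer: 5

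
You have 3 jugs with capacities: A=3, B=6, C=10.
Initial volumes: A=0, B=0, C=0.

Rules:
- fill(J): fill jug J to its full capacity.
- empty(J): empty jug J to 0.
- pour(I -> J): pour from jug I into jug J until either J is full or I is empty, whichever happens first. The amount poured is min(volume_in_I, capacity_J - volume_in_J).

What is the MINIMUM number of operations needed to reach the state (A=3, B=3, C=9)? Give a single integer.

Answer: 6

Derivation:
BFS from (A=0, B=0, C=0). One shortest path:
  1. fill(A) -> (A=3 B=0 C=0)
  2. fill(B) -> (A=3 B=6 C=0)
  3. pour(A -> C) -> (A=0 B=6 C=3)
  4. pour(B -> C) -> (A=0 B=0 C=9)
  5. fill(B) -> (A=0 B=6 C=9)
  6. pour(B -> A) -> (A=3 B=3 C=9)
Reached target in 6 moves.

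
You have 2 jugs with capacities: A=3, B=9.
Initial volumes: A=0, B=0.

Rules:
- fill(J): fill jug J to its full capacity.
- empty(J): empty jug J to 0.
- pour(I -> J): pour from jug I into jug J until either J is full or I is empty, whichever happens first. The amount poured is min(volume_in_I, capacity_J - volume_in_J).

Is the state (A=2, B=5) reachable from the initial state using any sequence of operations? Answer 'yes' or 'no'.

Answer: no

Derivation:
BFS explored all 8 reachable states.
Reachable set includes: (0,0), (0,3), (0,6), (0,9), (3,0), (3,3), (3,6), (3,9)
Target (A=2, B=5) not in reachable set → no.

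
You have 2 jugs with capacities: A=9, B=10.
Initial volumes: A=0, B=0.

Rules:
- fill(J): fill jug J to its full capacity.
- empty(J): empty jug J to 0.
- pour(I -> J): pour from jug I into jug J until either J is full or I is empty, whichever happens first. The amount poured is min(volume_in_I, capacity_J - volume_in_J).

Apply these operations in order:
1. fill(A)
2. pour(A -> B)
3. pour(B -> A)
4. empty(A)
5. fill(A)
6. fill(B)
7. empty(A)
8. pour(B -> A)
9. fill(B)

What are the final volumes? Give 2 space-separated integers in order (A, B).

Answer: 9 10

Derivation:
Step 1: fill(A) -> (A=9 B=0)
Step 2: pour(A -> B) -> (A=0 B=9)
Step 3: pour(B -> A) -> (A=9 B=0)
Step 4: empty(A) -> (A=0 B=0)
Step 5: fill(A) -> (A=9 B=0)
Step 6: fill(B) -> (A=9 B=10)
Step 7: empty(A) -> (A=0 B=10)
Step 8: pour(B -> A) -> (A=9 B=1)
Step 9: fill(B) -> (A=9 B=10)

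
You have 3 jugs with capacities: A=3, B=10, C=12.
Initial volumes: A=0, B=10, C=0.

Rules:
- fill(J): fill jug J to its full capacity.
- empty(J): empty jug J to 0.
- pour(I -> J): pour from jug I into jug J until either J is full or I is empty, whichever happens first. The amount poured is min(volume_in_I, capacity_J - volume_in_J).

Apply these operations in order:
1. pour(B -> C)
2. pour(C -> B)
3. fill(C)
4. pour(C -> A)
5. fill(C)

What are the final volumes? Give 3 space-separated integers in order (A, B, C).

Answer: 3 10 12

Derivation:
Step 1: pour(B -> C) -> (A=0 B=0 C=10)
Step 2: pour(C -> B) -> (A=0 B=10 C=0)
Step 3: fill(C) -> (A=0 B=10 C=12)
Step 4: pour(C -> A) -> (A=3 B=10 C=9)
Step 5: fill(C) -> (A=3 B=10 C=12)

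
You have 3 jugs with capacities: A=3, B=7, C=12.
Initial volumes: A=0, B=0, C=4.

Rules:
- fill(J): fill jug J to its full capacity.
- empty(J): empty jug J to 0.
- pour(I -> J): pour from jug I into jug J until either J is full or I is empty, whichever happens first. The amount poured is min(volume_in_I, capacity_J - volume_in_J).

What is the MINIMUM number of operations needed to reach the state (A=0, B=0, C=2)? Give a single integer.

Answer: 5

Derivation:
BFS from (A=0, B=0, C=4). One shortest path:
  1. fill(C) -> (A=0 B=0 C=12)
  2. pour(C -> A) -> (A=3 B=0 C=9)
  3. empty(A) -> (A=0 B=0 C=9)
  4. pour(C -> B) -> (A=0 B=7 C=2)
  5. empty(B) -> (A=0 B=0 C=2)
Reached target in 5 moves.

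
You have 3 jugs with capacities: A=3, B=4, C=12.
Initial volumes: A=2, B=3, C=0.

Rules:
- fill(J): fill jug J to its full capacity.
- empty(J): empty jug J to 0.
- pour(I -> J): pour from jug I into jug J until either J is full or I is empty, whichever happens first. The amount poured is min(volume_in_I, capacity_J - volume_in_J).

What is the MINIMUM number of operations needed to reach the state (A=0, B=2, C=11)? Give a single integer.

BFS from (A=2, B=3, C=0). One shortest path:
  1. fill(C) -> (A=2 B=3 C=12)
  2. pour(C -> B) -> (A=2 B=4 C=11)
  3. empty(B) -> (A=2 B=0 C=11)
  4. pour(A -> B) -> (A=0 B=2 C=11)
Reached target in 4 moves.

Answer: 4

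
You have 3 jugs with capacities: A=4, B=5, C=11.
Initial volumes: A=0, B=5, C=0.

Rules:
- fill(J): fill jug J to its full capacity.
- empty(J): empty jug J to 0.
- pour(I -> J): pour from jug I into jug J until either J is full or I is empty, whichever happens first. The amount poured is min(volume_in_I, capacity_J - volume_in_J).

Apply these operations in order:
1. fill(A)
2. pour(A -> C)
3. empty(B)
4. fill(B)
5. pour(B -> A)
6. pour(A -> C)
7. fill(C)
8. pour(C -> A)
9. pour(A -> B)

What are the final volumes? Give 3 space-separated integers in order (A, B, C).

Step 1: fill(A) -> (A=4 B=5 C=0)
Step 2: pour(A -> C) -> (A=0 B=5 C=4)
Step 3: empty(B) -> (A=0 B=0 C=4)
Step 4: fill(B) -> (A=0 B=5 C=4)
Step 5: pour(B -> A) -> (A=4 B=1 C=4)
Step 6: pour(A -> C) -> (A=0 B=1 C=8)
Step 7: fill(C) -> (A=0 B=1 C=11)
Step 8: pour(C -> A) -> (A=4 B=1 C=7)
Step 9: pour(A -> B) -> (A=0 B=5 C=7)

Answer: 0 5 7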